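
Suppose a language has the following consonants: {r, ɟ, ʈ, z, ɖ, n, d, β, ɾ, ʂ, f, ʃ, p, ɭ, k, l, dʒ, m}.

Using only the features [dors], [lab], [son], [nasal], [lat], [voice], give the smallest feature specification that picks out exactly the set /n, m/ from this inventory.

/n, m/ are exactly the [+nasal] segments in the inventory, so a single feature suffices.

[+nasal]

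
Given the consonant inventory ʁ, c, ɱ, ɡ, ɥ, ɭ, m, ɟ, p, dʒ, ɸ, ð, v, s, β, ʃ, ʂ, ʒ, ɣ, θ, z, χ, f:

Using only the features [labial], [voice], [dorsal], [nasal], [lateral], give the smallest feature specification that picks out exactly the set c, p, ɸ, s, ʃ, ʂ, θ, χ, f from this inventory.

Every target segment is [-voice] and no other inventory member is, so one feature is enough.

[-voice]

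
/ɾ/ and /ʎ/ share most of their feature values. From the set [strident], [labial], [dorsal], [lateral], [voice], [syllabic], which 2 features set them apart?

The two segments share [−strident], [−labial], [+voice], [−syllabic]. The only features from the list on which they differ: /ɾ/ is [−lateral] while /ʎ/ is [+lateral]; /ɾ/ is [−dorsal] while /ʎ/ is [+dorsal].

[lateral], [dorsal]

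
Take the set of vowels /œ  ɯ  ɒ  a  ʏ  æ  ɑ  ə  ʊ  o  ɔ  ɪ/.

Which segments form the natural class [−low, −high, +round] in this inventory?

œ, o, ɔ

First, the [−low] segments are /œ, ɯ, ʏ, ə, ʊ, o, ɔ, ɪ/.
Intersecting with [−high] gives /œ, ə, o, ɔ/.
Intersecting with [+round] leaves /œ, o, ɔ/.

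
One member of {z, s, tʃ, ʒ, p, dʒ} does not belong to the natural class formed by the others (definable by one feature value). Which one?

p

[strident] (equivalently [labial], [coronal]) groups all but one: /ʒ, dʒ, tʃ, z, s/ share [+strident] while /p/ (voiceless bilabial stop) alone is [-strident]. Removing any other segment would not leave a single-feature class that excludes it.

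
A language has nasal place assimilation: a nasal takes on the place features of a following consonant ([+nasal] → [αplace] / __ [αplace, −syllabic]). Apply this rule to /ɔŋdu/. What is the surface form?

In /ɔŋdu/, the nasal /ŋ/ precedes /d/, which is [+coronal]. The nasal assimilates in place, becoming the [+coronal] nasal /n/. The surface form is [ɔndu].

[ɔndu]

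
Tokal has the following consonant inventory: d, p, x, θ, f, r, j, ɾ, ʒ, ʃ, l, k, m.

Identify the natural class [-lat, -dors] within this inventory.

d, p, θ, f, r, ɾ, ʒ, ʃ, m

First, the [-lateral] segments are /d, p, x, θ, f, r, j, ɾ, ʒ, ʃ, k, m/.
Of those, [-dorsal] leaves /d, p, θ, f, r, ɾ, ʒ, ʃ, m/.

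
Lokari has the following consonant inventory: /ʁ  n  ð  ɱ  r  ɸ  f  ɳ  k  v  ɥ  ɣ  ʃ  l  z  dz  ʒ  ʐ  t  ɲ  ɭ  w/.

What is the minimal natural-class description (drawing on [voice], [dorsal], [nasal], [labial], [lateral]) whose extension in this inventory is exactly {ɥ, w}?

[+labial, +dorsal]

The class [+labial], [+dorsal] has exactly /ɥ, w/ as its extension in this inventory. No smaller conjunction from the listed features achieves this: [+dorsal] alone would also admit /ʁ, k, ɣ, ɲ/; [+labial] alone would also admit /ɱ, ɸ, f, v/; and checking the remaining single features turns up none with this extension.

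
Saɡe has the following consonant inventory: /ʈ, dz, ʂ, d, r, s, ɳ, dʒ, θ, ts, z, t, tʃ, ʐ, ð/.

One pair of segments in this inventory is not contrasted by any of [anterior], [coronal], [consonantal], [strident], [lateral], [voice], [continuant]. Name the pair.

r, ð

/r/ (alveolar trill) and /ð/ (voiced dental fricative) are both [+anterior], [+coronal], [+consonantal], [-strident], [-lateral], [+voice], [+continuant], so none of the listed features separates them. (They do differ in [sonorant], which is not among the given features.) Every other pair in the inventory differs on at least one listed feature.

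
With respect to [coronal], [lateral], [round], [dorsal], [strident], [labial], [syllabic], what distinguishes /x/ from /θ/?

[coronal], [dorsal]

/x/ is the voiceless velar fricative and /θ/ is the voiceless dental fricative. Both are [−lateral], [−round], [−strident], [−labial], [−syllabic]. /x/ is [−coronal] while /θ/ is [+coronal]; /x/ is [+dorsal] while /θ/ is [−dorsal], so the distinguishing features are [coronal], [dorsal].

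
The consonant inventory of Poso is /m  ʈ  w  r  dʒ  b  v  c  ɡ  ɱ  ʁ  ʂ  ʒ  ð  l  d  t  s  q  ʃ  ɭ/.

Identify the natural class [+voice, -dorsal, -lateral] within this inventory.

m, r, dʒ, b, v, ɱ, ʒ, ð, d

Among the inventory, the [+voice] segments are /m, w, r, dʒ, b, v, ɡ, ɱ, ʁ, ʒ, ð, l, d, ɭ/.
Of those, [-dorsal] gives /m, r, dʒ, b, v, ɱ, ʒ, ð, l, d, ɭ/.
Within that set, [-lateral] leaves /m, r, dʒ, b, v, ɱ, ʒ, ð, d/.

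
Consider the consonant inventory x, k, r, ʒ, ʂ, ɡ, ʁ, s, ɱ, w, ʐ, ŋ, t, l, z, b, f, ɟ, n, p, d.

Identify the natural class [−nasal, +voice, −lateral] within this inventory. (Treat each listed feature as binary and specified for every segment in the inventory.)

First, the [−nasal] segments are /x, k, r, ʒ, ʂ, ɡ, ʁ, s, w, ʐ, t, l, z, b, f, ɟ, p, d/.
Among these, [+voice] gives /r, ʒ, ɡ, ʁ, w, ʐ, l, z, b, ɟ, d/.
Within that set, [−lateral] leaves /r, ʒ, ɡ, ʁ, w, ʐ, z, b, ɟ, d/.

r, ʒ, ɡ, ʁ, w, ʐ, z, b, ɟ, d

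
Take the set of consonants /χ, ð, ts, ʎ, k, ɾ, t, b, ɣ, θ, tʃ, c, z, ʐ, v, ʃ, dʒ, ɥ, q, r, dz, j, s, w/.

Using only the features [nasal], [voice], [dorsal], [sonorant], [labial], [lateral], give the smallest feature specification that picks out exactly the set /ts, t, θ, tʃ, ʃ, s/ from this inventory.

[−voice, −dorsal]

/ts, t, θ, tʃ, ʃ, s/ are all [−voice], [−dorsal], and no other segment in the inventory matches both values. Dropping any one of them over-generates: [−dorsal] alone would also admit /ð, ɾ, b, z, …/; [−voice] alone would also admit /χ, k, c, q/. No other single listed feature picks out exactly this set either, so fewer than two features will not do.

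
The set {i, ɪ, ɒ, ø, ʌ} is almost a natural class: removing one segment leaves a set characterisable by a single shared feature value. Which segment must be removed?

[low] groups all but one: /ɪ, ʌ, i, ø/ share [−low] while /ɒ/ (low back rounded vowel) alone is [+low]. Removing any other segment would not leave a single-feature class that excludes it.

ɒ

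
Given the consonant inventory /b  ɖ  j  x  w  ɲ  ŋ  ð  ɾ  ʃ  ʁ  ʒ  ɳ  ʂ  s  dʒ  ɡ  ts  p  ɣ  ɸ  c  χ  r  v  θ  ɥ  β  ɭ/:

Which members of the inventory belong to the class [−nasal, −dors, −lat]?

b, ɖ, ð, ɾ, ʃ, ʒ, ʂ, s, dʒ, ts, p, ɸ, r, v, θ, β

Checking each segment against [−nasal], [−dorsal], [−lateral]: /b/ (voiced bilabial stop), /ɖ/ (voiced retroflex stop), /ð/ (voiced dental fricative), /ɾ/ (alveolar tap), /ʃ/ (voiceless postalveolar fricative), /ʒ/ (voiced postalveolar fricative), among others, satisfy every feature; every other segment in the inventory fails at least one.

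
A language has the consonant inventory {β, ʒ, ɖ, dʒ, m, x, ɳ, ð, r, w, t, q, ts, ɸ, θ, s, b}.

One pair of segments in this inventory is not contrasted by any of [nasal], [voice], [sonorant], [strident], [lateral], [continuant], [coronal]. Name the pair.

ɸ, x

On the given features, /ɸ/ and /x/ have an identical profile: [-nasal], [-voice], [-sonorant], [-strident], [-lateral], [+continuant], [-coronal]. No other two segments in the inventory coincide on all 7 features. (They do differ in [labial] and [dorsal], which are not among the given features.)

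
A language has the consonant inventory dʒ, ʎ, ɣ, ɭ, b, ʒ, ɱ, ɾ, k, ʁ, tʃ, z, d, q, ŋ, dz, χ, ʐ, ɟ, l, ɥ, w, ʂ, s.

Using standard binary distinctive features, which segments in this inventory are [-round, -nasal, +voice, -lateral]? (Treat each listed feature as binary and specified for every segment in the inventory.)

Checking each segment against [-round], [-nasal], [+voice], [-lateral]: /dʒ/ (voiced postalveolar affricate), /ɣ/ (voiced velar fricative), /b/ (voiced bilabial stop), /ʒ/ (voiced postalveolar fricative), /ɾ/ (alveolar tap), /ʁ/ (voiced uvular fricative), among others, satisfy every feature; every other segment in the inventory fails at least one.

dʒ, ɣ, b, ʒ, ɾ, ʁ, z, d, dz, ʐ, ɟ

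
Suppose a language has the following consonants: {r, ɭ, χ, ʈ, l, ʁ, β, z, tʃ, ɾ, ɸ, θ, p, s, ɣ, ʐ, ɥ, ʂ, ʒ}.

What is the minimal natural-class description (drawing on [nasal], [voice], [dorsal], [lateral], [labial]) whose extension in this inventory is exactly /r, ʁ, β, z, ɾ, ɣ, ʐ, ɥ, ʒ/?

/r, ʁ, β, z, ɾ, ɣ, ʐ, ɥ, ʒ/ are all [+voice], [−lateral], and no other segment in the inventory matches both values. Dropping any one of them over-generates: [−lateral] alone would also admit /χ, ʈ, tʃ, ɸ, …/; [+voice] alone would also admit /ɭ, l/. No other single listed feature picks out exactly this set either, so fewer than two features will not do.

[+voice, −lateral]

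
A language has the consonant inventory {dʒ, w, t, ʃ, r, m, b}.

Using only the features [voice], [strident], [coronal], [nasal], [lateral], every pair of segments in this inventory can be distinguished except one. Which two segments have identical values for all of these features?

Both /w/ and /b/ are [+voice], [−strident], [−coronal], [−nasal], [−lateral]. Since the list omits [sonorant], [continuant], [round] and [dorsal] — which do distinguish the labial-velar glide from the voiced bilabial stop — this pair collapses; all other pairs remain distinct.

w, b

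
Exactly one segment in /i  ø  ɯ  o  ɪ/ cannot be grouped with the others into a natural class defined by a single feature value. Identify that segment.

ɪ

[tense] groups all but one: /i, ø, o, ɯ/ share [+tense] while /ɪ/ (high front unrounded lax vowel) alone is [−tense]. Removing any other segment would not leave a single-feature class that excludes it.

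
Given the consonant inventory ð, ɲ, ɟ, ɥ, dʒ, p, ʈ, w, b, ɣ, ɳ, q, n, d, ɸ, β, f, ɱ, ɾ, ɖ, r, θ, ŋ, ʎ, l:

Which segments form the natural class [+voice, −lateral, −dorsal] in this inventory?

Checking each segment against [+voice], [−lateral], [−dorsal]: /ð/ (voiced dental fricative), /dʒ/ (voiced postalveolar affricate), /b/ (voiced bilabial stop), /ɳ/ (retroflex nasal), /n/ (alveolar nasal), /d/ (voiced alveolar stop), among others, satisfy every feature; every other segment in the inventory fails at least one.

ð, dʒ, b, ɳ, n, d, β, ɱ, ɾ, ɖ, r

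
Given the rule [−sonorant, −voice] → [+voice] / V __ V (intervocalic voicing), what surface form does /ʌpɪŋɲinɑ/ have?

[ʌbɪŋɲinɑ]

Only /p/ occurs between two vowels (/ʌ/ __ /ɪ/) and matches the structural description. It is a voiceless bilabial stop, so [−sonorant, −voice] holds; changing it to [+voice] with all other features held fixed yields /b/ (voiced bilabial stop). No other segment meets both the structural description and the environment, so the output is [ʌbɪŋɲinɑ].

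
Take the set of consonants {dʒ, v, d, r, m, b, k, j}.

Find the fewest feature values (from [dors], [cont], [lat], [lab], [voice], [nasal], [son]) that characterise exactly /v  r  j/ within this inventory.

/v, r, j/ are exactly the [+continuant] segments in the inventory, so a single feature suffices.

[+cont]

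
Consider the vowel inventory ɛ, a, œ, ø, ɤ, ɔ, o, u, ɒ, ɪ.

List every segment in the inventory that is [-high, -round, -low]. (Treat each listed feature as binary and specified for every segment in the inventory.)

ɛ, ɤ

Eliminate segments failing any feature: /a/ is [+low]; /œ, ø, ɔ, o, ɒ/ are [+round]; /u, ɪ/ are [+high]. The remaining /ɛ, ɤ/ satisfy [-high], [-round], [-low].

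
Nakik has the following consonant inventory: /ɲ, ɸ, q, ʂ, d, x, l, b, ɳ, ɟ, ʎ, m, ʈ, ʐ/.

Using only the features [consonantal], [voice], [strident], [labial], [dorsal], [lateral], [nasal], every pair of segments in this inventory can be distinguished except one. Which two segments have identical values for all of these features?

q, x

Both /q/ and /x/ are [+consonantal], [-voice], [-strident], [-labial], [+dorsal], [-lateral], [-nasal]. Since the list omits [continuant] and [high] — which do distinguish the voiceless uvular stop from the voiceless velar fricative — this pair collapses; all other pairs remain distinct.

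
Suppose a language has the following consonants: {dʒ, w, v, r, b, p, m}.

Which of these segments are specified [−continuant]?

The feature [continuant] marks segments produced without complete oral closure. In this inventory /dʒ, b, p, m/ lack that property, so they are [−continuant]; /w, v, r/ are [+continuant].

dʒ, b, p, m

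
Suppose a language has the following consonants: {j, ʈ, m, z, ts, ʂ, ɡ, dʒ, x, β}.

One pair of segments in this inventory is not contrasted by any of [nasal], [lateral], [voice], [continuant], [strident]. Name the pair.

β, j

/β/ (voiced bilabial fricative) and /j/ (palatal glide) are both [−nasal], [−lateral], [+voice], [+continuant], [−strident], so none of the listed features separates them. (They do differ in [sonorant], [labial] and [dorsal], which are not among the given features.) Every other pair in the inventory differs on at least one listed feature.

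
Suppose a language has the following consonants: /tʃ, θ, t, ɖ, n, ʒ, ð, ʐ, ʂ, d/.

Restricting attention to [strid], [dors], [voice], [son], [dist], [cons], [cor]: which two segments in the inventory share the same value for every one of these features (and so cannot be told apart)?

d, ɖ

Both /d/ and /ɖ/ are [−strident], [−dorsal], [+voice], [−sonorant], [−distributed], [+consonantal], [+coronal]. Since the list omits [anterior] — which does distinguish the voiced alveolar stop from the voiced retroflex stop — this pair collapses; all other pairs remain distinct.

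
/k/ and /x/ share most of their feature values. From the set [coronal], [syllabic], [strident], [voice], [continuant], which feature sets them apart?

/k/ (voiceless velar stop) and /x/ (voiceless velar fricative) agree on [−coronal], [−syllabic], [−strident], [−voice]. They differ on [continuant] (/k/ [−], /x/ [+]).

[continuant]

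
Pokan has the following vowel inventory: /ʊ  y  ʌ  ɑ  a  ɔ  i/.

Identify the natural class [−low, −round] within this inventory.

ʌ, i

Checking each segment against [−low], [−round]: /ʌ/ (mid back unrounded lax vowel), /i/ (high front unrounded tense vowel) satisfy every feature; every other segment in the inventory fails at least one.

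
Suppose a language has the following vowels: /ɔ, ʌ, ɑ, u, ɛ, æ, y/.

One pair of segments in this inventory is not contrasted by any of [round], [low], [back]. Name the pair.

On the given features, /u/ and /ɔ/ have an identical profile: [+round], [−low], [+back]. No other two segments in the inventory coincide on all 3 features. (They do differ in [high] and [tense], which are not among the given features.)

u, ɔ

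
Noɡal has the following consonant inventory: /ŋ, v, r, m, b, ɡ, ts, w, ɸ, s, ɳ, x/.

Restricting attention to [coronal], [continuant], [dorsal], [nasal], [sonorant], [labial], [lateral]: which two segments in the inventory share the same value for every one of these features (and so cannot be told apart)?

/ɸ/ (voiceless bilabial fricative) and /v/ (voiced labiodental fricative) are both [−coronal], [+continuant], [−dorsal], [−nasal], [−sonorant], [+labial], [−lateral], so none of the listed features separates them. (They do differ in [voice], which is not among the given features.) Every other pair in the inventory differs on at least one listed feature.

ɸ, v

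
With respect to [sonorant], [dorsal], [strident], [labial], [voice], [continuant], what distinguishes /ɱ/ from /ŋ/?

[labial], [dorsal]

/ɱ/ (labiodental nasal) and /ŋ/ (velar nasal) agree on [+sonorant], [−strident], [+voice], [−continuant]. They differ on [labial] (/ɱ/ [+], /ŋ/ [−]), [dorsal] (/ɱ/ [−], /ŋ/ [+]).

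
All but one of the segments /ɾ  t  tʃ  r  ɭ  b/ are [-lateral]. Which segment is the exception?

/t, tʃ, r, b, ɾ/ are all [-lateral]; /ɭ/ (retroflex lateral approximant) is [+lateral].

ɭ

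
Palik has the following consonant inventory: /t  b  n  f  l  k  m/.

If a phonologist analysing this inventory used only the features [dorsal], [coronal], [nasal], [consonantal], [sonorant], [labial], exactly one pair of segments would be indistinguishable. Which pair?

/f/ (voiceless labiodental fricative) and /b/ (voiced bilabial stop) are both [-dorsal], [-coronal], [-nasal], [+consonantal], [-sonorant], [+labial], so none of the listed features separates them. (They do differ in [voice] and [continuant], which are not among the given features.) Every other pair in the inventory differs on at least one listed feature.

f, b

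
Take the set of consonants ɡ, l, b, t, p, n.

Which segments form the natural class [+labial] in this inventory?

The feature [labial] marks segments articulated with one or both lips. In this inventory /b, p/ have that property, so they are [+labial]; /ɡ, l, t, n/ are [-labial].

b, p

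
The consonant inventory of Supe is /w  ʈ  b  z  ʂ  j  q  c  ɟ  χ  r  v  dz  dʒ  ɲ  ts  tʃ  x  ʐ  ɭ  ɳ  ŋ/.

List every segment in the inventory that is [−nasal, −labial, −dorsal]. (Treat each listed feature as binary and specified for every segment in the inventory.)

ʈ, z, ʂ, r, dz, dʒ, ts, tʃ, ʐ, ɭ

Eliminate segments failing any feature: /w, b, v/ are [+labial]; /j, q, c, ɟ, χ, x/ are [+dorsal]; /ɲ, ɳ, ŋ/ are [+nasal]. The remaining /ʈ, z, ʂ, r, dz, dʒ, ts, tʃ, ʐ, ɭ/ satisfy [−nasal], [−labial], [−dorsal].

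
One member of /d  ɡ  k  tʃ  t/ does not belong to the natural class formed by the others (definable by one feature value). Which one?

tʃ

The remaining segments after removing /tʃ/ share [−delayed release]; /tʃ/ (voiceless postalveolar affricate) is [+delayed release]. For every other candidate removal, the leftover set fails to share any single feature value that the removed segment lacks.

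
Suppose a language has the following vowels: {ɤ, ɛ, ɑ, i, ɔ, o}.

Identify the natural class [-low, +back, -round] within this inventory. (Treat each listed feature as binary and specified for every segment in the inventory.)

ɤ

The [-low] segments are /ɤ, ɛ, i, ɔ, o/.
Of those, [+back] gives /ɤ, ɔ, o/.
Within that set, [-round] leaves /ɤ/.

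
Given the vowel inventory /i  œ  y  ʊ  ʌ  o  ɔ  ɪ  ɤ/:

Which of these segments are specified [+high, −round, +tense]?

i

The [+high] segments are /i, y, ʊ, ɪ/.
Among these, [−round] gives /i, ɪ/.
Within that set, [+tense] leaves /i/.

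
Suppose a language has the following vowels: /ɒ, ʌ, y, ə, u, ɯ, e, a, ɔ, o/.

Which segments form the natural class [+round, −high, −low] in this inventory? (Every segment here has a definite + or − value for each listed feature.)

ɔ, o

Eliminate segments failing any feature: /ɒ/ is [+low]; /ʌ, ə, ɯ, e, a/ are [−round]; /y, u/ are [+high]. The remaining /ɔ, o/ satisfy [+round], [−high], [−low].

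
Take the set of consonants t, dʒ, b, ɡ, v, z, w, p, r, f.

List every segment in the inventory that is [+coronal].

The [+coronal] segments here are /t, dʒ, z, r/; the remaining /b, ɡ, v, w, p, f/ are [−coronal].

t, dʒ, z, r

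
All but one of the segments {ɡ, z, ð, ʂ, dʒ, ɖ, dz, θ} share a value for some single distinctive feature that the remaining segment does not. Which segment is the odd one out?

ɡ

[dorsal] (equivalently [coronal]) groups all but one: /z, ɖ, ð, dz, ʂ, dʒ, θ/ share [−dorsal] while /ɡ/ (voiced velar stop) alone is [+dorsal]. Removing any other segment would not leave a single-feature class that excludes it.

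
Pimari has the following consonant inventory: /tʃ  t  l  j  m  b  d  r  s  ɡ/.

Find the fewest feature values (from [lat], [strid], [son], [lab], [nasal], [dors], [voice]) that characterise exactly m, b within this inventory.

[+lab]

/m, b/ are exactly the [+labial] segments in the inventory, so a single feature suffices.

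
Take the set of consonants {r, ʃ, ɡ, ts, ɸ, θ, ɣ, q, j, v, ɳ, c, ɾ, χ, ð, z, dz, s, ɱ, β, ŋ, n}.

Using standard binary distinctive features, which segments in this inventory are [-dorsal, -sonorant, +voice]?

Eliminate segments failing any feature: /r, ɳ, ɾ, ɱ, n/ are [+sonorant]; /ʃ, ts, ɸ, θ, s/ are [-voice]; /ɡ, ɣ, q, j, c, χ, ŋ/ are [+dorsal]. The remaining /v, ð, z, dz, β/ satisfy [-dorsal], [-sonorant], [+voice].

v, ð, z, dz, β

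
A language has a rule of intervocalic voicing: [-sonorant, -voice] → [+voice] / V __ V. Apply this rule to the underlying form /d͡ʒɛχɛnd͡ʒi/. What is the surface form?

/χ/ satisfies [-sonorant, -voice] and sits in V __ V. The [+voice] counterpart of the voiceless uvular fricative is /ʁ/. Other segments in /d͡ʒɛχɛnd͡ʒi/ either fail the structural description or are not in the environment, so the surface form is [d͡ʒɛʁɛnd͡ʒi].

[d͡ʒɛʁɛnd͡ʒi]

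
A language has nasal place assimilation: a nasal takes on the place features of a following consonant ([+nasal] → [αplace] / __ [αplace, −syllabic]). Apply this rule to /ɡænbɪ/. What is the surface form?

[ɡæmbɪ]

The only nasal preceding a consonant is /n/ before /b/. /b/ is [+labial], so /n/ → /m/, giving [ɡæmbɪ].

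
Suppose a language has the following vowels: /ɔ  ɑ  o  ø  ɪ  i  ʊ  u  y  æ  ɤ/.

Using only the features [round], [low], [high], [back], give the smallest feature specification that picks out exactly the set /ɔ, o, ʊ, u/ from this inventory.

[+back, +round]

The class [+back], [+round] has exactly /ɔ, o, ʊ, u/ as its extension in this inventory. No smaller conjunction from the listed features achieves this: [+round] alone would also admit /ø, y/; [+back] alone would also admit /ɑ, ɤ/; and checking the remaining single features turns up none with this extension.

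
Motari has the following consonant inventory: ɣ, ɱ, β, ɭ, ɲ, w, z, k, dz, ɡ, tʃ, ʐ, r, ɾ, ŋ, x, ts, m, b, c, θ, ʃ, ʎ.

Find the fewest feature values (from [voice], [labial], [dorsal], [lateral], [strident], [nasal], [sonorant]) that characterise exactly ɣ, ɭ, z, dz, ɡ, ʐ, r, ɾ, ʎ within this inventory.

[+voice, −nasal, −labial]

/ɣ, ɭ, z, dz, ɡ, ʐ, r, ɾ, ʎ/ are all [+voice], [−nasal], [−labial], and no other segment in the inventory matches all three values. Dropping any one of them over-generates: [−nasal, −labial] alone would also admit /k, tʃ, x, ts, …/; [+voice, −labial] alone would also admit /ɲ, ŋ/; [+voice, −nasal] alone would also admit /β, w, b/. No other combination of two listed features picks out exactly this set either, so fewer than three features will not do.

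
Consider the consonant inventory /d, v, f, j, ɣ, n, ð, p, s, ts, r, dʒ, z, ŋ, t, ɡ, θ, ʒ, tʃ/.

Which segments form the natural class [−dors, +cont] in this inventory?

Eliminate segments failing any feature: /d, n, p, ts, dʒ, t, tʃ/ are [−continuant]; /j, ɣ, ŋ, ɡ/ are [+dorsal]. The remaining /v, f, ð, s, r, z, θ, ʒ/ satisfy [−dorsal], [+continuant].

v, f, ð, s, r, z, θ, ʒ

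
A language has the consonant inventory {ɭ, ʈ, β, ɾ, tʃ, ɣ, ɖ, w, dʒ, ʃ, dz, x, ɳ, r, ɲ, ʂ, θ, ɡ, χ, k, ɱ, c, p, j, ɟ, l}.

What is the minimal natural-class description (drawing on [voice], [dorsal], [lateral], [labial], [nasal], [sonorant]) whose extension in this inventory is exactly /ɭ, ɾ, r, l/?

[+sonorant, −nasal, −dorsal]

The class [+sonorant], [−nasal], [−dorsal] has exactly /ɭ, ɾ, r, l/ as its extension in this inventory. No smaller conjunction from the listed features achieves this: [−nasal, −dorsal] alone would also admit /ʈ, β, tʃ, ɖ, …/; [+sonorant, −dorsal] alone would also admit /ɳ, ɱ/; [+sonorant, −nasal] alone would also admit /w, j/; and checking the remaining two-feature bundles turns up none with this extension.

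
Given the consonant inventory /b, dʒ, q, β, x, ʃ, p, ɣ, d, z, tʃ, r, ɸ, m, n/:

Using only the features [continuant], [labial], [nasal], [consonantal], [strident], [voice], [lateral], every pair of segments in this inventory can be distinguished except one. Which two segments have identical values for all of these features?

On the given features, /r/ and /ɣ/ have an identical profile: [+continuant], [−labial], [−nasal], [+consonantal], [−strident], [+voice], [−lateral]. No other two segments in the inventory coincide on all 7 features. (They do differ in [sonorant], [coronal] and [dorsal], which are not among the given features.)

r, ɣ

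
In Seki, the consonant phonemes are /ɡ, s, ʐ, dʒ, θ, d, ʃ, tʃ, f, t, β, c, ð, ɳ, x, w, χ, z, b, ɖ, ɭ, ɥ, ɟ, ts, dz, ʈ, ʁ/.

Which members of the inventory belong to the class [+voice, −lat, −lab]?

ɡ, ʐ, dʒ, d, ð, ɳ, z, ɖ, ɟ, dz, ʁ

The [+voice] segments are /ɡ, ʐ, dʒ, d, β, ð, ɳ, w, z, b, ɖ, ɭ, ɥ, ɟ, dz, ʁ/.
Then [−lateral] gives /ɡ, ʐ, dʒ, d, β, ð, ɳ, w, z, b, ɖ, ɥ, ɟ, dz, ʁ/.
Among these, [−labial] leaves /ɡ, ʐ, dʒ, d, ð, ɳ, z, ɖ, ɟ, dz, ʁ/.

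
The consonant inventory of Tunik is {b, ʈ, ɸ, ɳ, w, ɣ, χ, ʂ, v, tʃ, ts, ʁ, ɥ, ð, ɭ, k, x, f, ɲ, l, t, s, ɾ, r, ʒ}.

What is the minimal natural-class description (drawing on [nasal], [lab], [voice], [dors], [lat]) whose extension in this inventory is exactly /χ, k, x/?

Every target segment is [−voice], [+dorsal]; each remaining inventory member fails at least one of these. Each conjunct is needed — [+dorsal] alone would also admit /w, ɣ, ʁ, ɥ, …/; [−voice] alone would also admit /ʈ, ɸ, ʂ, tʃ, …/ — and no other single listed feature has exactly this extension, so two is the minimum.

[−voice, +dors]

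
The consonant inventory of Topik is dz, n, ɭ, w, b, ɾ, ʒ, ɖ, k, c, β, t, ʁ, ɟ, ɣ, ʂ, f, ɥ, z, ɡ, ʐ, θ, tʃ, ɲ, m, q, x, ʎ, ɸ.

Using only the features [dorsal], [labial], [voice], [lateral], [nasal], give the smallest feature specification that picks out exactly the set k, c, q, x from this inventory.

/k, c, q, x/ are all [−voice], [+dorsal], and no other segment in the inventory matches both values. Dropping any one of them over-generates: [+dorsal] alone would also admit /w, ʁ, ɟ, ɣ, …/; [−voice] alone would also admit /t, ʂ, f, θ, …/. No other single listed feature picks out exactly this set either, so fewer than two features will not do.

[−voice, +dorsal]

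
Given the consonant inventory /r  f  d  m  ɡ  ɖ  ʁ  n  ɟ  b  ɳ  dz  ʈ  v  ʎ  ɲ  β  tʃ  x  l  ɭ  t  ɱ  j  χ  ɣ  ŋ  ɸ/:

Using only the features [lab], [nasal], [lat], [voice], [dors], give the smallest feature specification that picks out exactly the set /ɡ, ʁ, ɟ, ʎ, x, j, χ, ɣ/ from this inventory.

[−nasal, +dors]

Every target segment is [−nasal], [+dorsal]; each remaining inventory member fails at least one of these. Each conjunct is needed — [+dorsal] alone would also admit /ɲ, ŋ/; [−nasal] alone would also admit /r, f, d, ɖ, …/ — and no other single listed feature has exactly this extension, so two is the minimum.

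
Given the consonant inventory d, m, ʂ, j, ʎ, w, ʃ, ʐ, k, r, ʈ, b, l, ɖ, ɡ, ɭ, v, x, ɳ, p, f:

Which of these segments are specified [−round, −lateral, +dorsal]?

j, k, ɡ, x

The [−round] segments are /d, m, ʂ, j, ʎ, ʃ, ʐ, k, r, ʈ, b, l, ɖ, ɡ, ɭ, v, x, ɳ, p, f/.
Then [−lateral] gives /d, m, ʂ, j, ʃ, ʐ, k, r, ʈ, b, ɖ, ɡ, v, x, ɳ, p, f/.
Within that set, [+dorsal] leaves /j, k, ɡ, x/.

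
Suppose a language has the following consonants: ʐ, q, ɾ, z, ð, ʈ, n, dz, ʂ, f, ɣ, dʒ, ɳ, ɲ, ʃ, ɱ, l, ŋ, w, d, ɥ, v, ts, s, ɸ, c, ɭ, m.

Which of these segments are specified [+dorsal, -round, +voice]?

ɣ, ɲ, ŋ

Checking each segment against [+dorsal], [-round], [+voice]: /ɣ/ (voiced velar fricative), /ɲ/ (palatal nasal), /ŋ/ (velar nasal) satisfy every feature; every other segment in the inventory fails at least one.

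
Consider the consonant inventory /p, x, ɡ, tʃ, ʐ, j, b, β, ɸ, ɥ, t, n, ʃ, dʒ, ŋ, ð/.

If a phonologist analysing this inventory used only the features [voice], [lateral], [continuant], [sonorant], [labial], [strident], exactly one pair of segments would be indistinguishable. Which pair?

/n/ (alveolar nasal) and /ŋ/ (velar nasal) are both [+voice], [-lateral], [-continuant], [+sonorant], [-labial], [-strident], so none of the listed features separates them. (They do differ in [coronal] and [dorsal], which are not among the given features.) Every other pair in the inventory differs on at least one listed feature.

n, ŋ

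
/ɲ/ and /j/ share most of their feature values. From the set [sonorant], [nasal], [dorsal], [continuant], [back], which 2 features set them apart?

[nasal], [continuant]

The two segments share [+sonorant], [+dorsal], [-back]. The only features from the list on which they differ: /ɲ/ is [+nasal] while /j/ is [-nasal]; /ɲ/ is [-continuant] while /j/ is [+continuant].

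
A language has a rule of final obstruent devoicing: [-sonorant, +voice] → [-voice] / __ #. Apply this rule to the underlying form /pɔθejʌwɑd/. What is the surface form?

The only segment in the rule's environment that also matches [-sonorant, +voice] is /d/. Applying [-voice] turns the voiced alveolar stop into /t/ (voiceless alveolar stop), giving [pɔθejʌwɑt].

[pɔθejʌwɑt]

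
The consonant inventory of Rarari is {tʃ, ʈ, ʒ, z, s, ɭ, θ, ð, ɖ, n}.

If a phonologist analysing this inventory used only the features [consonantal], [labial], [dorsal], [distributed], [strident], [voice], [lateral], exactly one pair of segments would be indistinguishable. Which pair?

/n/ (alveolar nasal) and /ɖ/ (voiced retroflex stop) are both [+consonantal], [−labial], [−dorsal], [−distributed], [−strident], [+voice], [−lateral], so none of the listed features separates them. (They do differ in [sonorant], [nasal] and [anterior], which are not among the given features.) Every other pair in the inventory differs on at least one listed feature.

n, ɖ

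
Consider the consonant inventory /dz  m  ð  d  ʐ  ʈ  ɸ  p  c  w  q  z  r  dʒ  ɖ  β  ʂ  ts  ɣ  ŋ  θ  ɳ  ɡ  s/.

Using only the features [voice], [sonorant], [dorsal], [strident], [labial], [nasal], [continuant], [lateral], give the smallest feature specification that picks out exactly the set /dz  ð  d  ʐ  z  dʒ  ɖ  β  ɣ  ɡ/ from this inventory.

[−sonorant, +voice]

Every target segment is [−sonorant], [+voice]; each remaining inventory member fails at least one of these. Each conjunct is needed — [+voice] alone would also admit /m, w, r, ŋ, …/; [−sonorant] alone would also admit /ʈ, ɸ, p, c, …/ — and no other single listed feature has exactly this extension, so two is the minimum.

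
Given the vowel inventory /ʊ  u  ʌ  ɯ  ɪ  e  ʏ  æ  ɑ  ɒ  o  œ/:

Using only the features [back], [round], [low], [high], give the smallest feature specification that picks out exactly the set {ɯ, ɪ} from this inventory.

[+high, -round]

The class [+high], [-round] has exactly /ɯ, ɪ/ as its extension in this inventory. No smaller conjunction from the listed features achieves this: [-round] alone would also admit /ʌ, e, æ, ɑ/; [+high] alone would also admit /ʊ, u, ʏ/; and checking the remaining single features turns up none with this extension.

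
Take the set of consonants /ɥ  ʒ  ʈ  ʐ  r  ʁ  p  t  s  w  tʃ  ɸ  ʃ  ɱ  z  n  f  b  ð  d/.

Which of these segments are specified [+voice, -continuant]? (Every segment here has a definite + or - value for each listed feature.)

First, the [+voice] segments are /ɥ, ʒ, ʐ, r, ʁ, w, ɱ, z, n, b, ð, d/.
Of those, [-continuant] leaves /ɱ, n, b, d/.

ɱ, n, b, d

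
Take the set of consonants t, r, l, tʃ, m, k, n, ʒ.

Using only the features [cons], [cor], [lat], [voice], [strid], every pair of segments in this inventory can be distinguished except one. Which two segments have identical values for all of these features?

Both /n/ and /r/ are [+consonantal], [+coronal], [-lateral], [+voice], [-strident]. Since the list omits [nasal] and [continuant] — which do distinguish the alveolar nasal from the alveolar trill — this pair collapses; all other pairs remain distinct.

n, r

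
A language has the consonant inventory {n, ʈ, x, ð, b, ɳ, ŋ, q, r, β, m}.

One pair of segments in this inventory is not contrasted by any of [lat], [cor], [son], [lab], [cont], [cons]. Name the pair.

ɳ, n

/ɳ/ (retroflex nasal) and /n/ (alveolar nasal) are both [−lateral], [+coronal], [+sonorant], [−labial], [−continuant], [+consonantal], so none of the listed features separates them. (They do differ in [anterior], which is not among the given features.) Every other pair in the inventory differs on at least one listed feature.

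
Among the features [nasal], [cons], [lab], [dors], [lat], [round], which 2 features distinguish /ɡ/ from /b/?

[labial], [dorsal]

The two segments share [−nasal], [+consonantal], [−lateral], [−round]. The only features from the list on which they differ: /ɡ/ is [−labial] while /b/ is [+labial]; /ɡ/ is [+dorsal] while /b/ is [−dorsal].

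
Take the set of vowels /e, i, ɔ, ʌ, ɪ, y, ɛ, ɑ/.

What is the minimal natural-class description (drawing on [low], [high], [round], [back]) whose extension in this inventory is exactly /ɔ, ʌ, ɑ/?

[+back]

/ɔ, ʌ, ɑ/ are exactly the [+back] segments in the inventory, so a single feature suffices.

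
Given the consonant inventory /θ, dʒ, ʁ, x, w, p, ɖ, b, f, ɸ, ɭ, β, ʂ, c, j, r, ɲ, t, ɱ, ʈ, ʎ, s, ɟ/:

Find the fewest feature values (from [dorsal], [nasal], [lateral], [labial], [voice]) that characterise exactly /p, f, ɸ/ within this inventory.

[−voice, +labial]

The class [−voice], [+labial] has exactly /p, f, ɸ/ as its extension in this inventory. No smaller conjunction from the listed features achieves this: [+labial] alone would also admit /w, b, β, ɱ/; [−voice] alone would also admit /θ, x, ʂ, c, …/; and checking the remaining single features turns up none with this extension.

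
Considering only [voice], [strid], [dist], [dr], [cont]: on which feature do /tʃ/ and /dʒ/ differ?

/tʃ/ is the voiceless postalveolar affricate and /dʒ/ is the voiced postalveolar affricate. Both are [+strident], [+distributed], [+delayed release], [-continuant]. /tʃ/ is [-voice] while /dʒ/ is [+voice], so the distinguishing feature is [voice].

[voice]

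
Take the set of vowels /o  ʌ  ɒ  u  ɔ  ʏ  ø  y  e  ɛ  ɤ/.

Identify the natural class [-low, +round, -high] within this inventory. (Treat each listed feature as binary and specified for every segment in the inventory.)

Eliminate segments failing any feature: /ʌ, e, ɛ, ɤ/ are [-round]; /ɒ/ is [+low]; /u, ʏ, y/ are [+high]. The remaining /o, ɔ, ø/ satisfy [-low], [+round], [-high].

o, ɔ, ø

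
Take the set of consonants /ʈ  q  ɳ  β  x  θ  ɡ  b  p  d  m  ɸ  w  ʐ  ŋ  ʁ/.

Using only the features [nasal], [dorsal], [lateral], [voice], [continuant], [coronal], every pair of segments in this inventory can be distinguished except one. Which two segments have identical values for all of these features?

/ʁ/ (voiced uvular fricative) and /w/ (labial-velar glide) are both [-nasal], [+dorsal], [-lateral], [+voice], [+continuant], [-coronal], so none of the listed features separates them. (They do differ in [labial], [round] and [high], which are not among the given features.) Every other pair in the inventory differs on at least one listed feature.

ʁ, w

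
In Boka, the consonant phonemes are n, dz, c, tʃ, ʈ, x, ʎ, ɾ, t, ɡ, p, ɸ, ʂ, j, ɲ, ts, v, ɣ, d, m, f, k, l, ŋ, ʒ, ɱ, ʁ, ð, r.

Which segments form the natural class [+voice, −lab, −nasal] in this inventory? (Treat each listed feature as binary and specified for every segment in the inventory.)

Eliminate segments failing any feature: /n, ɲ, ŋ/ are [+nasal]; /c, tʃ, ʈ, x, t, p, ɸ, ʂ, ts, f, k/ are [−voice]; /v, m, ɱ/ are [+labial]. The remaining /dz, ʎ, ɾ, ɡ, j, ɣ, d, l, ʒ, ʁ, ð, r/ satisfy [+voice], [−labial], [−nasal].

dz, ʎ, ɾ, ɡ, j, ɣ, d, l, ʒ, ʁ, ð, r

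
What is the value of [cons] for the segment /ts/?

[+consonantal]

/ts/ is the voiceless alveolar affricate, hence [+consonantal].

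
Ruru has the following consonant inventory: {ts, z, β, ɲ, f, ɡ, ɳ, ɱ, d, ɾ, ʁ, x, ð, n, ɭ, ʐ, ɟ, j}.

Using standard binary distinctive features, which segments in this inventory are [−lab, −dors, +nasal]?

Checking each segment against [−labial], [−dorsal], [+nasal]: /ɳ/ (retroflex nasal), /n/ (alveolar nasal) satisfy every feature; every other segment in the inventory fails at least one.

ɳ, n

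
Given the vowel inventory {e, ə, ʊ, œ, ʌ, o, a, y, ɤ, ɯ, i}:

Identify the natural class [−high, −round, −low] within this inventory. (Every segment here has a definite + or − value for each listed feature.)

Checking each segment against [−high], [−round], [−low]: /e/ (mid front unrounded tense vowel), /ə/ (mid central vowel (schwa)), /ʌ/ (mid back unrounded lax vowel), /ɤ/ (mid back unrounded tense vowel) satisfy every feature; every other segment in the inventory fails at least one.

e, ə, ʌ, ɤ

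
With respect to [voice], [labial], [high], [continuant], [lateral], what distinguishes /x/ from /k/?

[continuant]

The two segments share [−voice], [−labial], [+high], [−lateral]. The only feature from the list on which they differ: /x/ is [+continuant] while /k/ is [−continuant].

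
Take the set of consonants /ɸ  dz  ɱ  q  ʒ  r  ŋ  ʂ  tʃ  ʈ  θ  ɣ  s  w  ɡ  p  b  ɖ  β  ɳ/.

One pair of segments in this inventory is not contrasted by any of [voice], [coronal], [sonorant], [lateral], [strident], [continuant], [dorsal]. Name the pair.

s, ʂ

On the given features, /s/ and /ʂ/ have an identical profile: [−voice], [+coronal], [−sonorant], [−lateral], [+strident], [+continuant], [−dorsal]. No other two segments in the inventory coincide on all 7 features. (They do differ in [anterior], which is not among the given features.)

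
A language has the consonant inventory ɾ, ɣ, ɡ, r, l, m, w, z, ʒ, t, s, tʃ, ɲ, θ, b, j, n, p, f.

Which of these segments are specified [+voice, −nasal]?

First, the [+voice] segments are /ɾ, ɣ, ɡ, r, l, m, w, z, ʒ, ɲ, b, j, n/.
Within that set, [−nasal] leaves /ɾ, ɣ, ɡ, r, l, w, z, ʒ, b, j/.

ɾ, ɣ, ɡ, r, l, w, z, ʒ, b, j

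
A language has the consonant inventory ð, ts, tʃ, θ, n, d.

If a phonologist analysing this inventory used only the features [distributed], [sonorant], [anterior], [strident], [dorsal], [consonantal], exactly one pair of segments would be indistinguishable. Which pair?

θ, ð

On the given features, /θ/ and /ð/ have an identical profile: [+distributed], [-sonorant], [+anterior], [-strident], [-dorsal], [+consonantal]. No other two segments in the inventory coincide on all 6 features. (They do differ in [voice], which is not among the given features.)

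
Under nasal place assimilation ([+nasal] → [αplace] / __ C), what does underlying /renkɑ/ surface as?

[reŋkɑ]

The only nasal preceding a consonant is /n/ before /k/. /k/ is [+dorsal], so /n/ → /ŋ/, giving [reŋkɑ].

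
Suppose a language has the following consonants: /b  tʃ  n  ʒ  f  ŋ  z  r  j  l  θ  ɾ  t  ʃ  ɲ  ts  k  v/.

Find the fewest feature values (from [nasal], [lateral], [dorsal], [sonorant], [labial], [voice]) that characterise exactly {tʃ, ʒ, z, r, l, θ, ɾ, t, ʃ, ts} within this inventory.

[-nasal, -labial, -dorsal]

/tʃ, ʒ, z, r, l, θ, ɾ, t, ʃ, ts/ are all [-nasal], [-labial], [-dorsal], and no other segment in the inventory matches all three values. Dropping any one of them over-generates: [-labial, -dorsal] alone would also admit /n/; [-nasal, -dorsal] alone would also admit /b, f, v/; [-nasal, -labial] alone would also admit /j, k/. No other combination of two listed features picks out exactly this set either, so fewer than three features will not do.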